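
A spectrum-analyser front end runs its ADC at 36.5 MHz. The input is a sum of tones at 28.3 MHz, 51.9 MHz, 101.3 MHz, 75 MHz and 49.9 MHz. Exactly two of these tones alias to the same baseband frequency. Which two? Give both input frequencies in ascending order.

28.3 MHz, 101.3 MHz

fs/2 = 18.25 MHz.
28.3 MHz > fs/2 = 18.25 MHz, folds to fs − 28.3 MHz = 8.2 MHz.
51.9 MHz mod fs = 15.4 MHz.
15.4 MHz ≤ fs/2 = 18.25 MHz, appears at 15.4 MHz.
101.3 MHz mod fs = 28.3 MHz.
28.3 MHz > fs/2 = 18.25 MHz, folds to fs − 28.3 MHz = 8.2 MHz.
75 MHz mod fs = 2 MHz.
2 MHz ≤ fs/2 = 18.25 MHz, appears at 2 MHz.
49.9 MHz mod fs = 13.4 MHz.
13.4 MHz ≤ fs/2 = 18.25 MHz, appears at 13.4 MHz.
28.3 MHz and 101.3 MHz both map to 8.2 MHz.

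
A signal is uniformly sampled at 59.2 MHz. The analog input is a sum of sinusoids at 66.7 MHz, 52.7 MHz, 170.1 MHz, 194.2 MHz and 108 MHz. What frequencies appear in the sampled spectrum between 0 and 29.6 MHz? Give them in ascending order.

fs/2 = 29.6 MHz.
66.7 MHz mod fs = 7.5 MHz.
7.5 MHz ≤ fs/2 = 29.6 MHz, appears at 7.5 MHz.
52.7 MHz > fs/2 = 29.6 MHz, folds to fs − 52.7 MHz = 6.5 MHz.
170.1 MHz mod fs = 51.7 MHz.
51.7 MHz > fs/2 = 29.6 MHz, folds to fs − 51.7 MHz = 7.5 MHz.
194.2 MHz mod fs = 16.6 MHz.
16.6 MHz ≤ fs/2 = 29.6 MHz, appears at 16.6 MHz.
108 MHz mod fs = 48.8 MHz.
48.8 MHz > fs/2 = 29.6 MHz, folds to fs − 48.8 MHz = 10.4 MHz.
Distinct values: {6.5 MHz, 7.5 MHz, 10.4 MHz, 16.6 MHz}.

6.5 MHz, 7.5 MHz, 10.4 MHz, 16.6 MHz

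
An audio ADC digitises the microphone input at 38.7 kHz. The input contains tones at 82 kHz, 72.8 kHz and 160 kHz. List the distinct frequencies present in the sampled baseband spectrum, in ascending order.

fs/2 = 19.35 kHz.
82 kHz mod fs = 4.6 kHz.
4.6 kHz ≤ fs/2 = 19.35 kHz, appears at 4.6 kHz.
72.8 kHz mod fs = 34.1 kHz.
34.1 kHz > fs/2 = 19.35 kHz, folds to fs − 34.1 kHz = 4.6 kHz.
160 kHz mod fs = 5.2 kHz.
5.2 kHz ≤ fs/2 = 19.35 kHz, appears at 5.2 kHz.
Distinct values: {4.6 kHz, 5.2 kHz}.

4.6 kHz, 5.2 kHz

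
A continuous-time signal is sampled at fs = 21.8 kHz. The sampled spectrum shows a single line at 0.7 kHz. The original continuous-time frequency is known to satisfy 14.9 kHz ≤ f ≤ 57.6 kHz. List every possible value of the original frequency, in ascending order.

Frequencies that alias to 0.7 kHz are k·fs ± 0.7 kHz for integer k ≥ 0.
k=0: 0.7 kHz.
k=1: 21.1 kHz, 22.5 kHz.
k=2: 42.9 kHz, 44.3 kHz.
k=3: 64.7 kHz, 66.1 kHz.
Within [14.9 kHz, 57.6 kHz]: 21.1 kHz, 22.5 kHz, 42.9 kHz, 44.3 kHz.

21.1 kHz, 22.5 kHz, 42.9 kHz, 44.3 kHz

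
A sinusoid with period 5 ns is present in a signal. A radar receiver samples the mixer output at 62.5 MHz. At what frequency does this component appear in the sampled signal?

T = 5 ns → f = 1/T = 200 MHz.
200 MHz mod fs = 12.5 MHz.
12.5 MHz ≤ fs/2 = 31.25 MHz, appears at 12.5 MHz.

12.5 MHz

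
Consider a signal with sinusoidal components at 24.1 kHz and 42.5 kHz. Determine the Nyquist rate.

85 kHz

Highest-frequency component: 42.5 kHz.
Nyquist rate = 2 × 42.5 kHz = 85 kHz.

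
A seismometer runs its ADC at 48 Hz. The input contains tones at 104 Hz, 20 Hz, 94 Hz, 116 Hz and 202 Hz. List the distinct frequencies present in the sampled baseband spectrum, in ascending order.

2 Hz, 8 Hz, 10 Hz, 20 Hz

fs/2 = 24 Hz.
104 Hz mod fs = 8 Hz.
8 Hz ≤ fs/2 = 24 Hz, appears at 8 Hz.
20 Hz ≤ fs/2 = 24 Hz, passes unchanged.
94 Hz mod fs = 46 Hz.
46 Hz > fs/2 = 24 Hz, folds to fs − 46 Hz = 2 Hz.
116 Hz mod fs = 20 Hz.
20 Hz ≤ fs/2 = 24 Hz, appears at 20 Hz.
202 Hz mod fs = 10 Hz.
10 Hz ≤ fs/2 = 24 Hz, appears at 10 Hz.
Distinct values: {2 Hz, 8 Hz, 10 Hz, 20 Hz}.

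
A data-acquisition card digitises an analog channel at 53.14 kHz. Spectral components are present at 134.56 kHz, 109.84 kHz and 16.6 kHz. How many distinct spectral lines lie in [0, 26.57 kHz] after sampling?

3

fs/2 = 26.57 kHz.
134.56 kHz mod fs = 28.28 kHz.
28.28 kHz > fs/2 = 26.57 kHz, folds to fs − 28.28 kHz = 24.86 kHz.
109.84 kHz mod fs = 3.56 kHz.
3.56 kHz ≤ fs/2 = 26.57 kHz, appears at 3.56 kHz.
16.6 kHz ≤ fs/2 = 26.57 kHz, passes unchanged.
Distinct values: {3.56 kHz, 16.6 kHz, 24.86 kHz} → 3.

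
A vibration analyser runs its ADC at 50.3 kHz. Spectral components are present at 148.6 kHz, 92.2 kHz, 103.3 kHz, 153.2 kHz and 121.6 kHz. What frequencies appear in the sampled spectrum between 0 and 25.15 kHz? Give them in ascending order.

2.3 kHz, 2.7 kHz, 8.4 kHz, 21 kHz

fs/2 = 25.15 kHz.
148.6 kHz mod fs = 48 kHz.
48 kHz > fs/2 = 25.15 kHz, folds to fs − 48 kHz = 2.3 kHz.
92.2 kHz mod fs = 41.9 kHz.
41.9 kHz > fs/2 = 25.15 kHz, folds to fs − 41.9 kHz = 8.4 kHz.
103.3 kHz mod fs = 2.7 kHz.
2.7 kHz ≤ fs/2 = 25.15 kHz, appears at 2.7 kHz.
153.2 kHz mod fs = 2.3 kHz.
2.3 kHz ≤ fs/2 = 25.15 kHz, appears at 2.3 kHz.
121.6 kHz mod fs = 21 kHz.
21 kHz ≤ fs/2 = 25.15 kHz, appears at 21 kHz.
Distinct values: {2.3 kHz, 2.7 kHz, 8.4 kHz, 21 kHz}.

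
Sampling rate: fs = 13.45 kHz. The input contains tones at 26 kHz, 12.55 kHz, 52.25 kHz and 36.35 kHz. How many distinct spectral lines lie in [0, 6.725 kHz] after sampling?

fs/2 = 6.725 kHz.
26 kHz mod fs = 12.55 kHz.
12.55 kHz > fs/2 = 6.725 kHz, folds to fs − 12.55 kHz = 0.9 kHz.
12.55 kHz > fs/2 = 6.725 kHz, folds to fs − 12.55 kHz = 0.9 kHz.
52.25 kHz mod fs = 11.9 kHz.
11.9 kHz > fs/2 = 6.725 kHz, folds to fs − 11.9 kHz = 1.55 kHz.
36.35 kHz mod fs = 9.45 kHz.
9.45 kHz > fs/2 = 6.725 kHz, folds to fs − 9.45 kHz = 4 kHz.
Distinct values: {0.9 kHz, 1.55 kHz, 4 kHz} → 3.

3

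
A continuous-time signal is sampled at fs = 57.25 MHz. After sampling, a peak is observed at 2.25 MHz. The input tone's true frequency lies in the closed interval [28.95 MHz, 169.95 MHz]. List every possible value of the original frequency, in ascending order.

Frequencies that alias to 2.25 MHz are k·fs ± 2.25 MHz for integer k ≥ 0.
k=0: 2.25 MHz.
k=1: 55 MHz, 59.5 MHz.
k=2: 112.25 MHz, 116.75 MHz.
k=3: 169.5 MHz, 174 MHz.
k=4: 226.75 MHz, 231.25 MHz.
Within [28.95 MHz, 169.95 MHz]: 55 MHz, 59.5 MHz, 112.25 MHz, 116.75 MHz, 169.5 MHz.

55 MHz, 59.5 MHz, 112.25 MHz, 116.75 MHz, 169.5 MHz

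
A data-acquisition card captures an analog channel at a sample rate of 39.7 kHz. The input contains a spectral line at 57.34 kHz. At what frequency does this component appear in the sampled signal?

57.34 kHz mod fs = 17.64 kHz.
17.64 kHz ≤ fs/2 = 19.85 kHz, appears at 17.64 kHz.

17.64 kHz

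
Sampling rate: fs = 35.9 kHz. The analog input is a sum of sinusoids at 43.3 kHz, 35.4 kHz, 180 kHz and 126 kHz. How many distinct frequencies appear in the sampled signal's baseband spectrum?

3

fs/2 = 17.95 kHz.
43.3 kHz mod fs = 7.4 kHz.
7.4 kHz ≤ fs/2 = 17.95 kHz, appears at 7.4 kHz.
35.4 kHz > fs/2 = 17.95 kHz, folds to fs − 35.4 kHz = 0.5 kHz.
180 kHz mod fs = 0.5 kHz.
0.5 kHz ≤ fs/2 = 17.95 kHz, appears at 0.5 kHz.
126 kHz mod fs = 18.3 kHz.
18.3 kHz > fs/2 = 17.95 kHz, folds to fs − 18.3 kHz = 17.6 kHz.
Distinct values: {0.5 kHz, 7.4 kHz, 17.6 kHz} → 3.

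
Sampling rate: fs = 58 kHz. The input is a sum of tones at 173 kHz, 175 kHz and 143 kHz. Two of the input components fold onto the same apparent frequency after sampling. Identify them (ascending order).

fs/2 = 29 kHz.
173 kHz mod fs = 57 kHz.
57 kHz > fs/2 = 29 kHz, folds to fs − 57 kHz = 1 kHz.
175 kHz mod fs = 1 kHz.
1 kHz ≤ fs/2 = 29 kHz, appears at 1 kHz.
143 kHz mod fs = 27 kHz.
27 kHz ≤ fs/2 = 29 kHz, appears at 27 kHz.
173 kHz and 175 kHz both map to 1 kHz.

173 kHz, 175 kHz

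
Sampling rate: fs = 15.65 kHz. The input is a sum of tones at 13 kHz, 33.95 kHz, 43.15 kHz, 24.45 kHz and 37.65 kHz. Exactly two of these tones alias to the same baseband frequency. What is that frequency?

fs/2 = 7.825 kHz.
13 kHz > fs/2 = 7.825 kHz, folds to fs − 13 kHz = 2.65 kHz.
33.95 kHz mod fs = 2.65 kHz.
2.65 kHz ≤ fs/2 = 7.825 kHz, appears at 2.65 kHz.
43.15 kHz mod fs = 11.85 kHz.
11.85 kHz > fs/2 = 7.825 kHz, folds to fs − 11.85 kHz = 3.8 kHz.
24.45 kHz mod fs = 8.8 kHz.
8.8 kHz > fs/2 = 7.825 kHz, folds to fs − 8.8 kHz = 6.85 kHz.
37.65 kHz mod fs = 6.35 kHz.
6.35 kHz ≤ fs/2 = 7.825 kHz, appears at 6.35 kHz.
13 kHz and 33.95 kHz both map to 2.65 kHz.

2.65 kHz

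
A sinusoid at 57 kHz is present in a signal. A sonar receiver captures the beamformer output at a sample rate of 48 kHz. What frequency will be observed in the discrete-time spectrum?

57 kHz mod fs = 9 kHz.
9 kHz ≤ fs/2 = 24 kHz, appears at 9 kHz.

9 kHz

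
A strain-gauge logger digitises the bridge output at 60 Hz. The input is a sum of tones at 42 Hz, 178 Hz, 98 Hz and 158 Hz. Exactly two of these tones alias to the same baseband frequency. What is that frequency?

22 Hz

fs/2 = 30 Hz.
42 Hz > fs/2 = 30 Hz, folds to fs − 42 Hz = 18 Hz.
178 Hz mod fs = 58 Hz.
58 Hz > fs/2 = 30 Hz, folds to fs − 58 Hz = 2 Hz.
98 Hz mod fs = 38 Hz.
38 Hz > fs/2 = 30 Hz, folds to fs − 38 Hz = 22 Hz.
158 Hz mod fs = 38 Hz.
38 Hz > fs/2 = 30 Hz, folds to fs − 38 Hz = 22 Hz.
98 Hz and 158 Hz both map to 22 Hz.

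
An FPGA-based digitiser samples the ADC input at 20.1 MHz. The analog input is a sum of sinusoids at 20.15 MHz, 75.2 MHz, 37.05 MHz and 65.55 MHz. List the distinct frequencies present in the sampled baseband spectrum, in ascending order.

0.05 MHz, 3.15 MHz, 5.2 MHz, 5.25 MHz

fs/2 = 10.05 MHz.
20.15 MHz mod fs = 0.05 MHz.
0.05 MHz ≤ fs/2 = 10.05 MHz, appears at 0.05 MHz.
75.2 MHz mod fs = 14.9 MHz.
14.9 MHz > fs/2 = 10.05 MHz, folds to fs − 14.9 MHz = 5.2 MHz.
37.05 MHz mod fs = 16.95 MHz.
16.95 MHz > fs/2 = 10.05 MHz, folds to fs − 16.95 MHz = 3.15 MHz.
65.55 MHz mod fs = 5.25 MHz.
5.25 MHz ≤ fs/2 = 10.05 MHz, appears at 5.25 MHz.
Distinct values: {0.05 MHz, 3.15 MHz, 5.2 MHz, 5.25 MHz}.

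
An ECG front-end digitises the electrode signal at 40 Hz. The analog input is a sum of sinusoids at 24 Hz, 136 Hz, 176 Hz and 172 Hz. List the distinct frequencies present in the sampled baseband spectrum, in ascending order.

12 Hz, 16 Hz

fs/2 = 20 Hz.
24 Hz > fs/2 = 20 Hz, folds to fs − 24 Hz = 16 Hz.
136 Hz mod fs = 16 Hz.
16 Hz ≤ fs/2 = 20 Hz, appears at 16 Hz.
176 Hz mod fs = 16 Hz.
16 Hz ≤ fs/2 = 20 Hz, appears at 16 Hz.
172 Hz mod fs = 12 Hz.
12 Hz ≤ fs/2 = 20 Hz, appears at 12 Hz.
Distinct values: {12 Hz, 16 Hz}.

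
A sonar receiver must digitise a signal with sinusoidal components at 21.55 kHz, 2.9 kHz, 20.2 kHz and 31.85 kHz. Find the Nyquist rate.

63.7 kHz

Highest-frequency component: 31.85 kHz.
Nyquist rate = 2 × 31.85 kHz = 63.7 kHz.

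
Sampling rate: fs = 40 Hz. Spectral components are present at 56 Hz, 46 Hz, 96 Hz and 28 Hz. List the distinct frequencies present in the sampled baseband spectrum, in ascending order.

6 Hz, 12 Hz, 16 Hz

fs/2 = 20 Hz.
56 Hz mod fs = 16 Hz.
16 Hz ≤ fs/2 = 20 Hz, appears at 16 Hz.
46 Hz mod fs = 6 Hz.
6 Hz ≤ fs/2 = 20 Hz, appears at 6 Hz.
96 Hz mod fs = 16 Hz.
16 Hz ≤ fs/2 = 20 Hz, appears at 16 Hz.
28 Hz > fs/2 = 20 Hz, folds to fs − 28 Hz = 12 Hz.
Distinct values: {6 Hz, 12 Hz, 16 Hz}.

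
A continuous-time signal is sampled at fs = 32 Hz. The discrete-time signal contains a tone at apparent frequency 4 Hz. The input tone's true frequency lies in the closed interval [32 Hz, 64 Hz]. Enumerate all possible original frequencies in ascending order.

36 Hz, 60 Hz

Frequencies that alias to 4 Hz are k·fs ± 4 Hz for integer k ≥ 0.
k=0: 4 Hz.
k=1: 28 Hz, 36 Hz.
k=2: 60 Hz, 68 Hz.
k=3: 92 Hz, 100 Hz.
Within [32 Hz, 64 Hz]: 36 Hz, 60 Hz.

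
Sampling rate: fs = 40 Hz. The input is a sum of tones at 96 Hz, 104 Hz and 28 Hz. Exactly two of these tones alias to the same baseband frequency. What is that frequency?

16 Hz

fs/2 = 20 Hz.
96 Hz mod fs = 16 Hz.
16 Hz ≤ fs/2 = 20 Hz, appears at 16 Hz.
104 Hz mod fs = 24 Hz.
24 Hz > fs/2 = 20 Hz, folds to fs − 24 Hz = 16 Hz.
28 Hz > fs/2 = 20 Hz, folds to fs − 28 Hz = 12 Hz.
96 Hz and 104 Hz both map to 16 Hz.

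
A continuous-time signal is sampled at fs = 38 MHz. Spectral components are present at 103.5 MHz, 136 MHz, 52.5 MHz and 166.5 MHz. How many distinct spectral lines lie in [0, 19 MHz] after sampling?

fs/2 = 19 MHz.
103.5 MHz mod fs = 27.5 MHz.
27.5 MHz > fs/2 = 19 MHz, folds to fs − 27.5 MHz = 10.5 MHz.
136 MHz mod fs = 22 MHz.
22 MHz > fs/2 = 19 MHz, folds to fs − 22 MHz = 16 MHz.
52.5 MHz mod fs = 14.5 MHz.
14.5 MHz ≤ fs/2 = 19 MHz, appears at 14.5 MHz.
166.5 MHz mod fs = 14.5 MHz.
14.5 MHz ≤ fs/2 = 19 MHz, appears at 14.5 MHz.
Distinct values: {10.5 MHz, 14.5 MHz, 16 MHz} → 3.

3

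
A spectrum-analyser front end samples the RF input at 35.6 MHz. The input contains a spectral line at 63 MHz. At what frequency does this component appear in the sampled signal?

63 MHz mod fs = 27.4 MHz.
27.4 MHz > fs/2 = 17.8 MHz, folds to fs − 27.4 MHz = 8.2 MHz.

8.2 MHz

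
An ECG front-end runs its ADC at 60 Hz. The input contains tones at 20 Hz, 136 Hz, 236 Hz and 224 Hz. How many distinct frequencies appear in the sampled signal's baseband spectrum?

fs/2 = 30 Hz.
20 Hz ≤ fs/2 = 30 Hz, passes unchanged.
136 Hz mod fs = 16 Hz.
16 Hz ≤ fs/2 = 30 Hz, appears at 16 Hz.
236 Hz mod fs = 56 Hz.
56 Hz > fs/2 = 30 Hz, folds to fs − 56 Hz = 4 Hz.
224 Hz mod fs = 44 Hz.
44 Hz > fs/2 = 30 Hz, folds to fs − 44 Hz = 16 Hz.
Distinct values: {4 Hz, 16 Hz, 20 Hz} → 3.

3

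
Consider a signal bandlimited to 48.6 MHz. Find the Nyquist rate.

Nyquist rate = 2 × 48.6 MHz = 97.2 MHz.

97.2 MHz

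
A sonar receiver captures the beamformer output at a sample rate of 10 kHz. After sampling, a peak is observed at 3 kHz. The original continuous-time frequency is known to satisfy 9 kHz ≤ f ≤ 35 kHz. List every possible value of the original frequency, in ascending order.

Frequencies that alias to 3 kHz are k·fs ± 3 kHz for integer k ≥ 0.
k=0: 3 kHz.
k=1: 7 kHz, 13 kHz.
k=2: 17 kHz, 23 kHz.
k=3: 27 kHz, 33 kHz.
k=4: 37 kHz, 43 kHz.
Within [9 kHz, 35 kHz]: 13 kHz, 17 kHz, 23 kHz, 27 kHz, 33 kHz.

13 kHz, 17 kHz, 23 kHz, 27 kHz, 33 kHz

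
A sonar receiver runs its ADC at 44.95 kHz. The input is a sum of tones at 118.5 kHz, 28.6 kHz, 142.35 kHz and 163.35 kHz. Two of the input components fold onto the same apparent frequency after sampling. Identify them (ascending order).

fs/2 = 22.475 kHz.
118.5 kHz mod fs = 28.6 kHz.
28.6 kHz > fs/2 = 22.475 kHz, folds to fs − 28.6 kHz = 16.35 kHz.
28.6 kHz > fs/2 = 22.475 kHz, folds to fs − 28.6 kHz = 16.35 kHz.
142.35 kHz mod fs = 7.5 kHz.
7.5 kHz ≤ fs/2 = 22.475 kHz, appears at 7.5 kHz.
163.35 kHz mod fs = 28.5 kHz.
28.5 kHz > fs/2 = 22.475 kHz, folds to fs − 28.5 kHz = 16.45 kHz.
28.6 kHz and 118.5 kHz both map to 16.35 kHz.

28.6 kHz, 118.5 kHz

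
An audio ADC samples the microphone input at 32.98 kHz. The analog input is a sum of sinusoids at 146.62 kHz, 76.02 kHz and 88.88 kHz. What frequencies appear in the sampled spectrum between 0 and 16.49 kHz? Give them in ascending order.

10.06 kHz, 14.7 kHz

fs/2 = 16.49 kHz.
146.62 kHz mod fs = 14.7 kHz.
14.7 kHz ≤ fs/2 = 16.49 kHz, appears at 14.7 kHz.
76.02 kHz mod fs = 10.06 kHz.
10.06 kHz ≤ fs/2 = 16.49 kHz, appears at 10.06 kHz.
88.88 kHz mod fs = 22.92 kHz.
22.92 kHz > fs/2 = 16.49 kHz, folds to fs − 22.92 kHz = 10.06 kHz.
Distinct values: {10.06 kHz, 14.7 kHz}.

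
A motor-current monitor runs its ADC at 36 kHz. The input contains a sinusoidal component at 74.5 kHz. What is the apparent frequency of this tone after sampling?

2.5 kHz

74.5 kHz mod fs = 2.5 kHz.
2.5 kHz ≤ fs/2 = 18 kHz, appears at 2.5 kHz.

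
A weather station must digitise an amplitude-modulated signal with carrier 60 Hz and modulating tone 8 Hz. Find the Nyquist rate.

AM sidebands sit at fc ± fm = 52 Hz and 68 Hz.
Highest-frequency component: 68 Hz.
Nyquist rate = 2 × 68 Hz = 136 Hz.

136 Hz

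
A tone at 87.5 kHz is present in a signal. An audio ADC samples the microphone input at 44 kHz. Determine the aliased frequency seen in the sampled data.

0.5 kHz

87.5 kHz mod fs = 43.5 kHz.
43.5 kHz > fs/2 = 22 kHz, folds to fs − 43.5 kHz = 0.5 kHz.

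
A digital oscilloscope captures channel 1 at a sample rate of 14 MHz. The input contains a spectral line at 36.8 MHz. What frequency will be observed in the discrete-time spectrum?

5.2 MHz

36.8 MHz mod fs = 8.8 MHz.
8.8 MHz > fs/2 = 7 MHz, folds to fs − 8.8 MHz = 5.2 MHz.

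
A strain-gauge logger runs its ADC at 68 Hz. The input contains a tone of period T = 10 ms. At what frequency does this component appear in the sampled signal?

32 Hz

T = 10 ms → f = 1/T = 100 Hz.
100 Hz mod fs = 32 Hz.
32 Hz ≤ fs/2 = 34 Hz, appears at 32 Hz.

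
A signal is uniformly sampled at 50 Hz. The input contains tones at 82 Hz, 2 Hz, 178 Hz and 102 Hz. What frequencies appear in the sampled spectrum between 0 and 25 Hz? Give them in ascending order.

fs/2 = 25 Hz.
82 Hz mod fs = 32 Hz.
32 Hz > fs/2 = 25 Hz, folds to fs − 32 Hz = 18 Hz.
2 Hz ≤ fs/2 = 25 Hz, passes unchanged.
178 Hz mod fs = 28 Hz.
28 Hz > fs/2 = 25 Hz, folds to fs − 28 Hz = 22 Hz.
102 Hz mod fs = 2 Hz.
2 Hz ≤ fs/2 = 25 Hz, appears at 2 Hz.
Distinct values: {2 Hz, 18 Hz, 22 Hz}.

2 Hz, 18 Hz, 22 Hz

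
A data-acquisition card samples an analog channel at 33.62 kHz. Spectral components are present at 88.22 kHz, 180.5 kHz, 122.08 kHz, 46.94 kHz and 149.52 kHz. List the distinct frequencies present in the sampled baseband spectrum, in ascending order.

12.4 kHz, 12.64 kHz, 13.32 kHz, 15.04 kHz

fs/2 = 16.81 kHz.
88.22 kHz mod fs = 20.98 kHz.
20.98 kHz > fs/2 = 16.81 kHz, folds to fs − 20.98 kHz = 12.64 kHz.
180.5 kHz mod fs = 12.4 kHz.
12.4 kHz ≤ fs/2 = 16.81 kHz, appears at 12.4 kHz.
122.08 kHz mod fs = 21.22 kHz.
21.22 kHz > fs/2 = 16.81 kHz, folds to fs − 21.22 kHz = 12.4 kHz.
46.94 kHz mod fs = 13.32 kHz.
13.32 kHz ≤ fs/2 = 16.81 kHz, appears at 13.32 kHz.
149.52 kHz mod fs = 15.04 kHz.
15.04 kHz ≤ fs/2 = 16.81 kHz, appears at 15.04 kHz.
Distinct values: {12.4 kHz, 12.64 kHz, 13.32 kHz, 15.04 kHz}.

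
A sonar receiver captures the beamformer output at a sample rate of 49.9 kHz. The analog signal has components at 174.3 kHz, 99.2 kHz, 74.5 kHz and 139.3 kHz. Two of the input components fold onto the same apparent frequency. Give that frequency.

24.6 kHz

fs/2 = 24.95 kHz.
174.3 kHz mod fs = 24.6 kHz.
24.6 kHz ≤ fs/2 = 24.95 kHz, appears at 24.6 kHz.
99.2 kHz mod fs = 49.3 kHz.
49.3 kHz > fs/2 = 24.95 kHz, folds to fs − 49.3 kHz = 0.6 kHz.
74.5 kHz mod fs = 24.6 kHz.
24.6 kHz ≤ fs/2 = 24.95 kHz, appears at 24.6 kHz.
139.3 kHz mod fs = 39.5 kHz.
39.5 kHz > fs/2 = 24.95 kHz, folds to fs − 39.5 kHz = 10.4 kHz.
74.5 kHz and 174.3 kHz both map to 24.6 kHz.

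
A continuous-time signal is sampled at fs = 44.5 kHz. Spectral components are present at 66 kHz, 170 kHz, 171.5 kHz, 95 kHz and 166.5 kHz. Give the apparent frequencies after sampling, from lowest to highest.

6 kHz, 6.5 kHz, 8 kHz, 11.5 kHz, 21.5 kHz

fs/2 = 22.25 kHz.
66 kHz mod fs = 21.5 kHz.
21.5 kHz ≤ fs/2 = 22.25 kHz, appears at 21.5 kHz.
170 kHz mod fs = 36.5 kHz.
36.5 kHz > fs/2 = 22.25 kHz, folds to fs − 36.5 kHz = 8 kHz.
171.5 kHz mod fs = 38 kHz.
38 kHz > fs/2 = 22.25 kHz, folds to fs − 38 kHz = 6.5 kHz.
95 kHz mod fs = 6 kHz.
6 kHz ≤ fs/2 = 22.25 kHz, appears at 6 kHz.
166.5 kHz mod fs = 33 kHz.
33 kHz > fs/2 = 22.25 kHz, folds to fs − 33 kHz = 11.5 kHz.
Distinct values: {6 kHz, 6.5 kHz, 8 kHz, 11.5 kHz, 21.5 kHz}.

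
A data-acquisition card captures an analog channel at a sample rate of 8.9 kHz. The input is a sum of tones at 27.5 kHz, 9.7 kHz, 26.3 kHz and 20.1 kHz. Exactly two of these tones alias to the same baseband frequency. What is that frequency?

0.8 kHz

fs/2 = 4.45 kHz.
27.5 kHz mod fs = 0.8 kHz.
0.8 kHz ≤ fs/2 = 4.45 kHz, appears at 0.8 kHz.
9.7 kHz mod fs = 0.8 kHz.
0.8 kHz ≤ fs/2 = 4.45 kHz, appears at 0.8 kHz.
26.3 kHz mod fs = 8.5 kHz.
8.5 kHz > fs/2 = 4.45 kHz, folds to fs − 8.5 kHz = 0.4 kHz.
20.1 kHz mod fs = 2.3 kHz.
2.3 kHz ≤ fs/2 = 4.45 kHz, appears at 2.3 kHz.
9.7 kHz and 27.5 kHz both map to 0.8 kHz.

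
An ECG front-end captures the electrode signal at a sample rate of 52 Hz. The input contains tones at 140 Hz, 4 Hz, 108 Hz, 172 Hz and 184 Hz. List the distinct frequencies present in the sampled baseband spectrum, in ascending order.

fs/2 = 26 Hz.
140 Hz mod fs = 36 Hz.
36 Hz > fs/2 = 26 Hz, folds to fs − 36 Hz = 16 Hz.
4 Hz ≤ fs/2 = 26 Hz, passes unchanged.
108 Hz mod fs = 4 Hz.
4 Hz ≤ fs/2 = 26 Hz, appears at 4 Hz.
172 Hz mod fs = 16 Hz.
16 Hz ≤ fs/2 = 26 Hz, appears at 16 Hz.
184 Hz mod fs = 28 Hz.
28 Hz > fs/2 = 26 Hz, folds to fs − 28 Hz = 24 Hz.
Distinct values: {4 Hz, 16 Hz, 24 Hz}.

4 Hz, 16 Hz, 24 Hz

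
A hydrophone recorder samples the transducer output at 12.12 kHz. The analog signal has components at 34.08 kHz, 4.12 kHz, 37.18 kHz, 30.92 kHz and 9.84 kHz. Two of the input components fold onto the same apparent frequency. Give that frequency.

fs/2 = 6.06 kHz.
34.08 kHz mod fs = 9.84 kHz.
9.84 kHz > fs/2 = 6.06 kHz, folds to fs − 9.84 kHz = 2.28 kHz.
4.12 kHz ≤ fs/2 = 6.06 kHz, passes unchanged.
37.18 kHz mod fs = 0.82 kHz.
0.82 kHz ≤ fs/2 = 6.06 kHz, appears at 0.82 kHz.
30.92 kHz mod fs = 6.68 kHz.
6.68 kHz > fs/2 = 6.06 kHz, folds to fs − 6.68 kHz = 5.44 kHz.
9.84 kHz > fs/2 = 6.06 kHz, folds to fs − 9.84 kHz = 2.28 kHz.
9.84 kHz and 34.08 kHz both map to 2.28 kHz.

2.28 kHz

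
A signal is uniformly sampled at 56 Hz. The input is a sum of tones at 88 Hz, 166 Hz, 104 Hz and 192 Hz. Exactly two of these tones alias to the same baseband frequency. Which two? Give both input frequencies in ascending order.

fs/2 = 28 Hz.
88 Hz mod fs = 32 Hz.
32 Hz > fs/2 = 28 Hz, folds to fs − 32 Hz = 24 Hz.
166 Hz mod fs = 54 Hz.
54 Hz > fs/2 = 28 Hz, folds to fs − 54 Hz = 2 Hz.
104 Hz mod fs = 48 Hz.
48 Hz > fs/2 = 28 Hz, folds to fs − 48 Hz = 8 Hz.
192 Hz mod fs = 24 Hz.
24 Hz ≤ fs/2 = 28 Hz, appears at 24 Hz.
88 Hz and 192 Hz both map to 24 Hz.

88 Hz, 192 Hz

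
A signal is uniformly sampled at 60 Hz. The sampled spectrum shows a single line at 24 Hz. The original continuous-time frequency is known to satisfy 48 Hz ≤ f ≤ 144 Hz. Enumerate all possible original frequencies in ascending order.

84 Hz, 96 Hz, 144 Hz

Frequencies that alias to 24 Hz are k·fs ± 24 Hz for integer k ≥ 0.
k=0: 24 Hz.
k=1: 36 Hz, 84 Hz.
k=2: 96 Hz, 144 Hz.
k=3: 156 Hz, 204 Hz.
Within [48 Hz, 144 Hz]: 84 Hz, 96 Hz, 144 Hz.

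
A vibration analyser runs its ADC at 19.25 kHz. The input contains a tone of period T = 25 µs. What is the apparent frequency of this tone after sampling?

T = 25 µs → f = 1/T = 40 kHz.
40 kHz mod fs = 1.5 kHz.
1.5 kHz ≤ fs/2 = 9.625 kHz, appears at 1.5 kHz.

1.5 kHz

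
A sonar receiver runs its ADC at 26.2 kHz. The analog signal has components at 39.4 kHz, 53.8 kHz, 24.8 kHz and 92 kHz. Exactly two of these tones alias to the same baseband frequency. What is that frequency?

1.4 kHz

fs/2 = 13.1 kHz.
39.4 kHz mod fs = 13.2 kHz.
13.2 kHz > fs/2 = 13.1 kHz, folds to fs − 13.2 kHz = 13 kHz.
53.8 kHz mod fs = 1.4 kHz.
1.4 kHz ≤ fs/2 = 13.1 kHz, appears at 1.4 kHz.
24.8 kHz > fs/2 = 13.1 kHz, folds to fs − 24.8 kHz = 1.4 kHz.
92 kHz mod fs = 13.4 kHz.
13.4 kHz > fs/2 = 13.1 kHz, folds to fs − 13.4 kHz = 12.8 kHz.
24.8 kHz and 53.8 kHz both map to 1.4 kHz.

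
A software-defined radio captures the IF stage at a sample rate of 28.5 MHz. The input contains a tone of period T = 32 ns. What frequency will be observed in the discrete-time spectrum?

T = 32 ns → f = 1/T = 31.25 MHz.
31.25 MHz mod fs = 2.75 MHz.
2.75 MHz ≤ fs/2 = 14.25 MHz, appears at 2.75 MHz.

2.75 MHz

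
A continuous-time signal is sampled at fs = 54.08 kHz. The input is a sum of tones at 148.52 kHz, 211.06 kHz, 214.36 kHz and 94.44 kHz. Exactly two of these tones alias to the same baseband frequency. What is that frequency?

13.72 kHz

fs/2 = 27.04 kHz.
148.52 kHz mod fs = 40.36 kHz.
40.36 kHz > fs/2 = 27.04 kHz, folds to fs − 40.36 kHz = 13.72 kHz.
211.06 kHz mod fs = 48.82 kHz.
48.82 kHz > fs/2 = 27.04 kHz, folds to fs − 48.82 kHz = 5.26 kHz.
214.36 kHz mod fs = 52.12 kHz.
52.12 kHz > fs/2 = 27.04 kHz, folds to fs − 52.12 kHz = 1.96 kHz.
94.44 kHz mod fs = 40.36 kHz.
40.36 kHz > fs/2 = 27.04 kHz, folds to fs − 40.36 kHz = 13.72 kHz.
94.44 kHz and 148.52 kHz both map to 13.72 kHz.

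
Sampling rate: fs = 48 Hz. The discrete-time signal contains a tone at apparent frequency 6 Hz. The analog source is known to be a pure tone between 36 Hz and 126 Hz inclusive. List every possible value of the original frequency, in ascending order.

42 Hz, 54 Hz, 90 Hz, 102 Hz

Frequencies that alias to 6 Hz are k·fs ± 6 Hz for integer k ≥ 0.
k=0: 6 Hz.
k=1: 42 Hz, 54 Hz.
k=2: 90 Hz, 102 Hz.
k=3: 138 Hz, 150 Hz.
Within [36 Hz, 126 Hz]: 42 Hz, 54 Hz, 90 Hz, 102 Hz.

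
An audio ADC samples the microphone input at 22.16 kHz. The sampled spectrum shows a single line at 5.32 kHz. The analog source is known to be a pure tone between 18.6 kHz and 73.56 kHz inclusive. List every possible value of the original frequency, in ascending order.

27.48 kHz, 39 kHz, 49.64 kHz, 61.16 kHz, 71.8 kHz

Frequencies that alias to 5.32 kHz are k·fs ± 5.32 kHz for integer k ≥ 0.
k=0: 5.32 kHz.
k=1: 16.84 kHz, 27.48 kHz.
k=2: 39 kHz, 49.64 kHz.
k=3: 61.16 kHz, 71.8 kHz.
k=4: 83.32 kHz, 93.96 kHz.
Within [18.6 kHz, 73.56 kHz]: 27.48 kHz, 39 kHz, 49.64 kHz, 61.16 kHz, 71.8 kHz.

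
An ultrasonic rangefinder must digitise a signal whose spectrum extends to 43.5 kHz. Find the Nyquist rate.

Nyquist rate = 2 × 43.5 kHz = 87 kHz.

87 kHz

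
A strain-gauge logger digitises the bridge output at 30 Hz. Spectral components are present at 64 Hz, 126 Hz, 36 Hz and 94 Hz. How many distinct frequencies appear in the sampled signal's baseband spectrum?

2

fs/2 = 15 Hz.
64 Hz mod fs = 4 Hz.
4 Hz ≤ fs/2 = 15 Hz, appears at 4 Hz.
126 Hz mod fs = 6 Hz.
6 Hz ≤ fs/2 = 15 Hz, appears at 6 Hz.
36 Hz mod fs = 6 Hz.
6 Hz ≤ fs/2 = 15 Hz, appears at 6 Hz.
94 Hz mod fs = 4 Hz.
4 Hz ≤ fs/2 = 15 Hz, appears at 4 Hz.
Distinct values: {4 Hz, 6 Hz} → 2.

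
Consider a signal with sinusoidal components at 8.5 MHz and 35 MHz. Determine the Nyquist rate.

Highest-frequency component: 35 MHz.
Nyquist rate = 2 × 35 MHz = 70 MHz.

70 MHz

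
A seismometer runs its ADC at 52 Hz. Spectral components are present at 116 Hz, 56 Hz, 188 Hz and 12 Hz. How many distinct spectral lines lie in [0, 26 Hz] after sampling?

fs/2 = 26 Hz.
116 Hz mod fs = 12 Hz.
12 Hz ≤ fs/2 = 26 Hz, appears at 12 Hz.
56 Hz mod fs = 4 Hz.
4 Hz ≤ fs/2 = 26 Hz, appears at 4 Hz.
188 Hz mod fs = 32 Hz.
32 Hz > fs/2 = 26 Hz, folds to fs − 32 Hz = 20 Hz.
12 Hz ≤ fs/2 = 26 Hz, passes unchanged.
Distinct values: {4 Hz, 12 Hz, 20 Hz} → 3.

3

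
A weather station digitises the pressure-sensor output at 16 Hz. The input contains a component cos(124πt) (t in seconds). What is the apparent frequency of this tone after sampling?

ω = 124π rad/s → f = ω/(2π) = 62 Hz.
62 Hz mod fs = 14 Hz.
14 Hz > fs/2 = 8 Hz, folds to fs − 14 Hz = 2 Hz.

2 Hz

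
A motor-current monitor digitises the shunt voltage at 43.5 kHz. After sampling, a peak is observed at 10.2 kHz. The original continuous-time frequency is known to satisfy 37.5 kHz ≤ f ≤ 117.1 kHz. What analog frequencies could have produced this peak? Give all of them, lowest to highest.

53.7 kHz, 76.8 kHz, 97.2 kHz

Frequencies that alias to 10.2 kHz are k·fs ± 10.2 kHz for integer k ≥ 0.
k=0: 10.2 kHz.
k=1: 33.3 kHz, 53.7 kHz.
k=2: 76.8 kHz, 97.2 kHz.
k=3: 120.3 kHz, 140.7 kHz.
Within [37.5 kHz, 117.1 kHz]: 53.7 kHz, 76.8 kHz, 97.2 kHz.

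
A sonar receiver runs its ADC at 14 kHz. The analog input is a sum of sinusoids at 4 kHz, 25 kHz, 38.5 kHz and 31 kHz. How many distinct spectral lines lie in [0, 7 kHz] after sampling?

3

fs/2 = 7 kHz.
4 kHz ≤ fs/2 = 7 kHz, passes unchanged.
25 kHz mod fs = 11 kHz.
11 kHz > fs/2 = 7 kHz, folds to fs − 11 kHz = 3 kHz.
38.5 kHz mod fs = 10.5 kHz.
10.5 kHz > fs/2 = 7 kHz, folds to fs − 10.5 kHz = 3.5 kHz.
31 kHz mod fs = 3 kHz.
3 kHz ≤ fs/2 = 7 kHz, appears at 3 kHz.
Distinct values: {3 kHz, 3.5 kHz, 4 kHz} → 3.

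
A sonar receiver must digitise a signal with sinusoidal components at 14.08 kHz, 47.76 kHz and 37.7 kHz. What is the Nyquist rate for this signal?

Highest-frequency component: 47.76 kHz.
Nyquist rate = 2 × 47.76 kHz = 95.52 kHz.

95.52 kHz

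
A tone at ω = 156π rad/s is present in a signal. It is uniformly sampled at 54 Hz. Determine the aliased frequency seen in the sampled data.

ω = 156π rad/s → f = ω/(2π) = 78 Hz.
78 Hz mod fs = 24 Hz.
24 Hz ≤ fs/2 = 27 Hz, appears at 24 Hz.

24 Hz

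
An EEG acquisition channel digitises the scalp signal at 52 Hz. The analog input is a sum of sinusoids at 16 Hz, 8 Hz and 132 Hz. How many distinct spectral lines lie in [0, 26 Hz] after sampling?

3

fs/2 = 26 Hz.
16 Hz ≤ fs/2 = 26 Hz, passes unchanged.
8 Hz ≤ fs/2 = 26 Hz, passes unchanged.
132 Hz mod fs = 28 Hz.
28 Hz > fs/2 = 26 Hz, folds to fs − 28 Hz = 24 Hz.
Distinct values: {8 Hz, 16 Hz, 24 Hz} → 3.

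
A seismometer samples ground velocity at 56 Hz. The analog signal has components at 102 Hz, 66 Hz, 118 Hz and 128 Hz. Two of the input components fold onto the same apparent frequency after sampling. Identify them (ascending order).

fs/2 = 28 Hz.
102 Hz mod fs = 46 Hz.
46 Hz > fs/2 = 28 Hz, folds to fs − 46 Hz = 10 Hz.
66 Hz mod fs = 10 Hz.
10 Hz ≤ fs/2 = 28 Hz, appears at 10 Hz.
118 Hz mod fs = 6 Hz.
6 Hz ≤ fs/2 = 28 Hz, appears at 6 Hz.
128 Hz mod fs = 16 Hz.
16 Hz ≤ fs/2 = 28 Hz, appears at 16 Hz.
66 Hz and 102 Hz both map to 10 Hz.

66 Hz, 102 Hz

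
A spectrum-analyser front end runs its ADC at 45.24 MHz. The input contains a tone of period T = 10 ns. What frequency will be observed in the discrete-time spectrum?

T = 10 ns → f = 1/T = 100 MHz.
100 MHz mod fs = 9.52 MHz.
9.52 MHz ≤ fs/2 = 22.62 MHz, appears at 9.52 MHz.

9.52 MHz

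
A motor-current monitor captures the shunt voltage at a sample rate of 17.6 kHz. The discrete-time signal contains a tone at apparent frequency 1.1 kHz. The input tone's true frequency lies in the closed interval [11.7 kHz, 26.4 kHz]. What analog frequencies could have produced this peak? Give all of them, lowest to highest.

Frequencies that alias to 1.1 kHz are k·fs ± 1.1 kHz for integer k ≥ 0.
k=0: 1.1 kHz.
k=1: 16.5 kHz, 18.7 kHz.
k=2: 34.1 kHz, 36.3 kHz.
Within [11.7 kHz, 26.4 kHz]: 16.5 kHz, 18.7 kHz.

16.5 kHz, 18.7 kHz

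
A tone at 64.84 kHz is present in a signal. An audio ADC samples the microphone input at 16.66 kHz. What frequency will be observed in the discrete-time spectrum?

1.8 kHz

64.84 kHz mod fs = 14.86 kHz.
14.86 kHz > fs/2 = 8.33 kHz, folds to fs − 14.86 kHz = 1.8 kHz.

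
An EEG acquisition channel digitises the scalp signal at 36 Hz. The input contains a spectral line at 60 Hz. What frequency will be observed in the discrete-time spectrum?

12 Hz

60 Hz mod fs = 24 Hz.
24 Hz > fs/2 = 18 Hz, folds to fs − 24 Hz = 12 Hz.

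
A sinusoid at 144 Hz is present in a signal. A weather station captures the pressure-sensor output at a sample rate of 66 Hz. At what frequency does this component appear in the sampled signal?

144 Hz mod fs = 12 Hz.
12 Hz ≤ fs/2 = 33 Hz, appears at 12 Hz.

12 Hz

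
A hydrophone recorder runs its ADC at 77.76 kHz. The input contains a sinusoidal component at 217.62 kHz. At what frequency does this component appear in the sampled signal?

15.66 kHz

217.62 kHz mod fs = 62.1 kHz.
62.1 kHz > fs/2 = 38.88 kHz, folds to fs − 62.1 kHz = 15.66 kHz.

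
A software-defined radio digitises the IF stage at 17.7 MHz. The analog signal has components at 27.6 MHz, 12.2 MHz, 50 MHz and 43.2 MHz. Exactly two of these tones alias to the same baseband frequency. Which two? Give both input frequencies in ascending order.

27.6 MHz, 43.2 MHz

fs/2 = 8.85 MHz.
27.6 MHz mod fs = 9.9 MHz.
9.9 MHz > fs/2 = 8.85 MHz, folds to fs − 9.9 MHz = 7.8 MHz.
12.2 MHz > fs/2 = 8.85 MHz, folds to fs − 12.2 MHz = 5.5 MHz.
50 MHz mod fs = 14.6 MHz.
14.6 MHz > fs/2 = 8.85 MHz, folds to fs − 14.6 MHz = 3.1 MHz.
43.2 MHz mod fs = 7.8 MHz.
7.8 MHz ≤ fs/2 = 8.85 MHz, appears at 7.8 MHz.
27.6 MHz and 43.2 MHz both map to 7.8 MHz.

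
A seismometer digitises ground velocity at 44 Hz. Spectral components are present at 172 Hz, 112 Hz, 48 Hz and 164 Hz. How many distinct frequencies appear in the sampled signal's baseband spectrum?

fs/2 = 22 Hz.
172 Hz mod fs = 40 Hz.
40 Hz > fs/2 = 22 Hz, folds to fs − 40 Hz = 4 Hz.
112 Hz mod fs = 24 Hz.
24 Hz > fs/2 = 22 Hz, folds to fs − 24 Hz = 20 Hz.
48 Hz mod fs = 4 Hz.
4 Hz ≤ fs/2 = 22 Hz, appears at 4 Hz.
164 Hz mod fs = 32 Hz.
32 Hz > fs/2 = 22 Hz, folds to fs − 32 Hz = 12 Hz.
Distinct values: {4 Hz, 12 Hz, 20 Hz} → 3.

3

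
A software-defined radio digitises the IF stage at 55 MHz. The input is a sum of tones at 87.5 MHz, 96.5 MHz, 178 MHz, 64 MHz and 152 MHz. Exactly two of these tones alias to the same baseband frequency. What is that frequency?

13 MHz

fs/2 = 27.5 MHz.
87.5 MHz mod fs = 32.5 MHz.
32.5 MHz > fs/2 = 27.5 MHz, folds to fs − 32.5 MHz = 22.5 MHz.
96.5 MHz mod fs = 41.5 MHz.
41.5 MHz > fs/2 = 27.5 MHz, folds to fs − 41.5 MHz = 13.5 MHz.
178 MHz mod fs = 13 MHz.
13 MHz ≤ fs/2 = 27.5 MHz, appears at 13 MHz.
64 MHz mod fs = 9 MHz.
9 MHz ≤ fs/2 = 27.5 MHz, appears at 9 MHz.
152 MHz mod fs = 42 MHz.
42 MHz > fs/2 = 27.5 MHz, folds to fs − 42 MHz = 13 MHz.
152 MHz and 178 MHz both map to 13 MHz.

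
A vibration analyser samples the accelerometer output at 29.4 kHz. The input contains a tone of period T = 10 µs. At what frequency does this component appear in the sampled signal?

11.8 kHz

T = 10 µs → f = 1/T = 100 kHz.
100 kHz mod fs = 11.8 kHz.
11.8 kHz ≤ fs/2 = 14.7 kHz, appears at 11.8 kHz.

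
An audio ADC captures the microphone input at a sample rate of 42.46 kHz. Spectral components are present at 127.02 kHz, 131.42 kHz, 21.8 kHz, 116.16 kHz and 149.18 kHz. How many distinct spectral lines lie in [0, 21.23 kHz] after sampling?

4

fs/2 = 21.23 kHz.
127.02 kHz mod fs = 42.1 kHz.
42.1 kHz > fs/2 = 21.23 kHz, folds to fs − 42.1 kHz = 0.36 kHz.
131.42 kHz mod fs = 4.04 kHz.
4.04 kHz ≤ fs/2 = 21.23 kHz, appears at 4.04 kHz.
21.8 kHz > fs/2 = 21.23 kHz, folds to fs − 21.8 kHz = 20.66 kHz.
116.16 kHz mod fs = 31.24 kHz.
31.24 kHz > fs/2 = 21.23 kHz, folds to fs − 31.24 kHz = 11.22 kHz.
149.18 kHz mod fs = 21.8 kHz.
21.8 kHz > fs/2 = 21.23 kHz, folds to fs − 21.8 kHz = 20.66 kHz.
Distinct values: {0.36 kHz, 4.04 kHz, 11.22 kHz, 20.66 kHz} → 4.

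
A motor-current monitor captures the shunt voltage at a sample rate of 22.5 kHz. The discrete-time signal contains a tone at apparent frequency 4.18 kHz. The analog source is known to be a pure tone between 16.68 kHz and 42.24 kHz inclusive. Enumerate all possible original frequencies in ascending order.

Frequencies that alias to 4.18 kHz are k·fs ± 4.18 kHz for integer k ≥ 0.
k=0: 4.18 kHz.
k=1: 18.32 kHz, 26.68 kHz.
k=2: 40.82 kHz, 49.18 kHz.
k=3: 63.32 kHz, 71.68 kHz.
Within [16.68 kHz, 42.24 kHz]: 18.32 kHz, 26.68 kHz, 40.82 kHz.

18.32 kHz, 26.68 kHz, 40.82 kHz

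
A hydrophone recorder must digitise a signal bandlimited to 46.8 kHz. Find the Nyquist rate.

93.6 kHz

Nyquist rate = 2 × 46.8 kHz = 93.6 kHz.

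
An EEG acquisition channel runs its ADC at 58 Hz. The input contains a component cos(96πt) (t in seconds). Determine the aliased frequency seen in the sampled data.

10 Hz

ω = 96π rad/s → f = ω/(2π) = 48 Hz.
48 Hz > fs/2 = 29 Hz, folds to fs − 48 Hz = 10 Hz.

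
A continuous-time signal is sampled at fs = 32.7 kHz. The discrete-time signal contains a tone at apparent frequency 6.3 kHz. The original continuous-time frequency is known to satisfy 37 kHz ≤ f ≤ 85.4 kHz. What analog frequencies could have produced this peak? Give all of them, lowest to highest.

39 kHz, 59.1 kHz, 71.7 kHz

Frequencies that alias to 6.3 kHz are k·fs ± 6.3 kHz for integer k ≥ 0.
k=0: 6.3 kHz.
k=1: 26.4 kHz, 39 kHz.
k=2: 59.1 kHz, 71.7 kHz.
k=3: 91.8 kHz, 104.4 kHz.
Within [37 kHz, 85.4 kHz]: 39 kHz, 59.1 kHz, 71.7 kHz.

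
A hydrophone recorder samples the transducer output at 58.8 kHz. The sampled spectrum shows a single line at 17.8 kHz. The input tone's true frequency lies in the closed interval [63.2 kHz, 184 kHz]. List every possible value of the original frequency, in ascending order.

Frequencies that alias to 17.8 kHz are k·fs ± 17.8 kHz for integer k ≥ 0.
k=0: 17.8 kHz.
k=1: 41 kHz, 76.6 kHz.
k=2: 99.8 kHz, 135.4 kHz.
k=3: 158.6 kHz, 194.2 kHz.
k=4: 217.4 kHz, 253 kHz.
Within [63.2 kHz, 184 kHz]: 76.6 kHz, 99.8 kHz, 135.4 kHz, 158.6 kHz.

76.6 kHz, 99.8 kHz, 135.4 kHz, 158.6 kHz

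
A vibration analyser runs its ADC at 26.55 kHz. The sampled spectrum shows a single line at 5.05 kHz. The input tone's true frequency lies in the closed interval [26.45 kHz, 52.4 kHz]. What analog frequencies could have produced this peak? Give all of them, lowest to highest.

31.6 kHz, 48.05 kHz

Frequencies that alias to 5.05 kHz are k·fs ± 5.05 kHz for integer k ≥ 0.
k=0: 5.05 kHz.
k=1: 21.5 kHz, 31.6 kHz.
k=2: 48.05 kHz, 58.15 kHz.
k=3: 74.6 kHz, 84.7 kHz.
Within [26.45 kHz, 52.4 kHz]: 31.6 kHz, 48.05 kHz.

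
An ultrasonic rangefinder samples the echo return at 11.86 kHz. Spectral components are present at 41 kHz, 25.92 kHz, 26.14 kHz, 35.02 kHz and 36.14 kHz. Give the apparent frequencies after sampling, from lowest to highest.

0.56 kHz, 2.2 kHz, 2.42 kHz, 5.42 kHz

fs/2 = 5.93 kHz.
41 kHz mod fs = 5.42 kHz.
5.42 kHz ≤ fs/2 = 5.93 kHz, appears at 5.42 kHz.
25.92 kHz mod fs = 2.2 kHz.
2.2 kHz ≤ fs/2 = 5.93 kHz, appears at 2.2 kHz.
26.14 kHz mod fs = 2.42 kHz.
2.42 kHz ≤ fs/2 = 5.93 kHz, appears at 2.42 kHz.
35.02 kHz mod fs = 11.3 kHz.
11.3 kHz > fs/2 = 5.93 kHz, folds to fs − 11.3 kHz = 0.56 kHz.
36.14 kHz mod fs = 0.56 kHz.
0.56 kHz ≤ fs/2 = 5.93 kHz, appears at 0.56 kHz.
Distinct values: {0.56 kHz, 2.2 kHz, 2.42 kHz, 5.42 kHz}.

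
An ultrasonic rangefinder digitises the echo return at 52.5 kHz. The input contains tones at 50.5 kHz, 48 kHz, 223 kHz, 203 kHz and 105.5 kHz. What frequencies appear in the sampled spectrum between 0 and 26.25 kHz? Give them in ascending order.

0.5 kHz, 2 kHz, 4.5 kHz, 7 kHz, 13 kHz

fs/2 = 26.25 kHz.
50.5 kHz > fs/2 = 26.25 kHz, folds to fs − 50.5 kHz = 2 kHz.
48 kHz > fs/2 = 26.25 kHz, folds to fs − 48 kHz = 4.5 kHz.
223 kHz mod fs = 13 kHz.
13 kHz ≤ fs/2 = 26.25 kHz, appears at 13 kHz.
203 kHz mod fs = 45.5 kHz.
45.5 kHz > fs/2 = 26.25 kHz, folds to fs − 45.5 kHz = 7 kHz.
105.5 kHz mod fs = 0.5 kHz.
0.5 kHz ≤ fs/2 = 26.25 kHz, appears at 0.5 kHz.
Distinct values: {0.5 kHz, 2 kHz, 4.5 kHz, 7 kHz, 13 kHz}.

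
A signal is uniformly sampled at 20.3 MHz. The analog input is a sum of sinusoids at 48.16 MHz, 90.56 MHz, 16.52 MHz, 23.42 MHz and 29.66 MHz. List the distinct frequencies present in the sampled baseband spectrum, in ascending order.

fs/2 = 10.15 MHz.
48.16 MHz mod fs = 7.56 MHz.
7.56 MHz ≤ fs/2 = 10.15 MHz, appears at 7.56 MHz.
90.56 MHz mod fs = 9.36 MHz.
9.36 MHz ≤ fs/2 = 10.15 MHz, appears at 9.36 MHz.
16.52 MHz > fs/2 = 10.15 MHz, folds to fs − 16.52 MHz = 3.78 MHz.
23.42 MHz mod fs = 3.12 MHz.
3.12 MHz ≤ fs/2 = 10.15 MHz, appears at 3.12 MHz.
29.66 MHz mod fs = 9.36 MHz.
9.36 MHz ≤ fs/2 = 10.15 MHz, appears at 9.36 MHz.
Distinct values: {3.12 MHz, 3.78 MHz, 7.56 MHz, 9.36 MHz}.

3.12 MHz, 3.78 MHz, 7.56 MHz, 9.36 MHz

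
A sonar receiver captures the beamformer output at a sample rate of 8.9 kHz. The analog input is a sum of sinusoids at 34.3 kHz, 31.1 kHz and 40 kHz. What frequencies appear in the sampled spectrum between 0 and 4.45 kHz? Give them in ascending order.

1.3 kHz, 4.4 kHz

fs/2 = 4.45 kHz.
34.3 kHz mod fs = 7.6 kHz.
7.6 kHz > fs/2 = 4.45 kHz, folds to fs − 7.6 kHz = 1.3 kHz.
31.1 kHz mod fs = 4.4 kHz.
4.4 kHz ≤ fs/2 = 4.45 kHz, appears at 4.4 kHz.
40 kHz mod fs = 4.4 kHz.
4.4 kHz ≤ fs/2 = 4.45 kHz, appears at 4.4 kHz.
Distinct values: {1.3 kHz, 4.4 kHz}.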